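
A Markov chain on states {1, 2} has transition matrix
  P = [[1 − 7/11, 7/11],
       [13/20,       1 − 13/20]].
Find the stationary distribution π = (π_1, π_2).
π_1 = 143/283, π_2 = 140/283

Solve πP = π with π_1 + π_2 = 1. From πP = π: π_1 · (1 − 7/11) + π_2 · 13/20 = π_1 ⇒ π_2 · 13/20 = π_1 · 7/11 ⇒ π_2/π_1 = (7/11)/(13/20) = 140/143. Together with π_1 + π_2 = 1:
  π_1 = (13/20)/(7/11 + 13/20) = (13/20)/(283/220) = 143/283,
  π_2 = (7/11)/(7/11 + 13/20) = (7/11)/(283/220) = 140/283.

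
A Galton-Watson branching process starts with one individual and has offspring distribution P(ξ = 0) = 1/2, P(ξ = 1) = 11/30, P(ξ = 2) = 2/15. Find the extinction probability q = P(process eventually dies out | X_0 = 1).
q = 1

Mean offspring μ = 0·1/2 + 1·11/30 + 2·2/15 = 19/30 ≤ 1. For μ ≤ 1 with offspring not concentrated at 1, the Galton-Watson process goes extinct almost surely, so q = 1.
(Algebraic check: The pgf is f(s) = 1/2 + 11/30·s + 2/15·s². The extinction probability q is the smallest fixed point of f in [0, 1]. Setting s = f(s):
  2/15·s² + (11/30 − 1)·s + 1/2 = 0
  2/15·s² − (1/2 + 2/15)·s + 1/2 = 0
which factors as (s − 1)·(2/15·s − 1/2) = 0, giving roots s = 1 and s = (1/2)/(2/15) = 15/4. Since 15/4 ≥ 1, the smallest root in [0, 1] is s = 1.)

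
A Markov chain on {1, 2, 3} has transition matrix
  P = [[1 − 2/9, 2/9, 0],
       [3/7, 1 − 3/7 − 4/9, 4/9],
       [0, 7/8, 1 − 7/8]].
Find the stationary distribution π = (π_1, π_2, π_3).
π = (243/433, 126/433, 64/433)

This is a birth-death chain on three states, which satisfies detailed balance: π_1 · P_{12} = π_2 · P_{21} and π_2 · P_{23} = π_3 · P_{32}.
From π_1 · 2/9 = π_2 · 3/7: π_2/π_1 = (2/9)/(3/7) = 14/27.
From π_2 · 4/9 = π_3 · 7/8: π_3/π_2 = (4/9)/(7/8) = 32/63.
Take π_1 proportional to 1; then unnormalized π = (1, 14/27, 64/243). Normalize by dividing by the sum 433/243:
  π = (243/433, 126/433, 64/433).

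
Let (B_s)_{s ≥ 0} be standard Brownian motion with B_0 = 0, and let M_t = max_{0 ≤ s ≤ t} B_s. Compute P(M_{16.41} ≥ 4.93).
P(M_{16.41} ≥ 4.93) = 2·P(B_{16.41} ≥ 4.93) = 2(1 − Φ(4.93/√16.41)) ≈ 0.2236

By the reflection principle for Brownian motion, P(M_t ≥ a) = 2 · P(B_t ≥ a) for a ≥ 0. Since B_t ~ N(0, t), P(B_t ≥ 4.93) = 1 − Φ(4.93/√t) = 1 − Φ(4.93/√16.41) = 1 − Φ(1.2170). So
  P(M_{16.41} ≥ 4.93) = 2(1 − Φ(1.2170)) ≈ 0.2236.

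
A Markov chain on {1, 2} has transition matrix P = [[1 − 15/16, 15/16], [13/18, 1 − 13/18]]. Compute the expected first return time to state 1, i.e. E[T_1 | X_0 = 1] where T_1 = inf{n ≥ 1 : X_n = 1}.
E[T_1 | X_0 = 1] = 1/π_1 = 239/104

For an irreducible recurrent Markov chain with stationary distribution π, E[T_i | X_0 = i] = 1/π_i (Kac's formula). Here π_1 = (13/18)/(15/16 + 13/18) = (13/18)/(239/144) = 104/239, so E[T_1 | X_0 = 1] = 1/π_1 = (15/16 + 13/18)/(13/18) = (239/144)/(13/18) = 239/104.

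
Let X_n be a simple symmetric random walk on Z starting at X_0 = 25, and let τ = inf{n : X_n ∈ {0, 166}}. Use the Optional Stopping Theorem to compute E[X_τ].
E[X_τ] = 25

X_n is a martingale and τ is a bounded-mean stopping time (indeed τ is finite a.s. with bounded expectation since the walk is in a bounded region). By the OST, E[X_τ] = E[X_0] = 25. Equivalently: E[X_τ] = 166 · P(hit 166 first) + 0 · P(hit 0 first) = 166 · (25/166) = 25.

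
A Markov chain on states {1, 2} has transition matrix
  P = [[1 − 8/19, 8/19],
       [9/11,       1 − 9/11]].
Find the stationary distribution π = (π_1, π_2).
π_1 = 171/259, π_2 = 88/259

Solve πP = π with π_1 + π_2 = 1. From πP = π: π_1 · (1 − 8/19) + π_2 · 9/11 = π_1 ⇒ π_2 · 9/11 = π_1 · 8/19 ⇒ π_2/π_1 = (8/19)/(9/11) = 88/171. Together with π_1 + π_2 = 1:
  π_1 = (9/11)/(8/19 + 9/11) = (9/11)/(259/209) = 171/259,
  π_2 = (8/19)/(8/19 + 9/11) = (8/19)/(259/209) = 88/259.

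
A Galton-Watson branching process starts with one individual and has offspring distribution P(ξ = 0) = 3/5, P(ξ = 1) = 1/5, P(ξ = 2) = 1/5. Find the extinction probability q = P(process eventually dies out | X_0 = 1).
q = 1

Mean offspring μ = 0·3/5 + 1·1/5 + 2·1/5 = 3/5 ≤ 1. For μ ≤ 1 with offspring not concentrated at 1, the Galton-Watson process goes extinct almost surely, so q = 1.
(Algebraic check: The pgf is f(s) = 3/5 + 1/5·s + 1/5·s². The extinction probability q is the smallest fixed point of f in [0, 1]. Setting s = f(s):
  1/5·s² + (1/5 − 1)·s + 3/5 = 0
  1/5·s² − (3/5 + 1/5)·s + 3/5 = 0
which factors as (s − 1)·(1/5·s − 3/5) = 0, giving roots s = 1 and s = (3/5)/(1/5) = 3. Since 3 ≥ 1, the smallest root in [0, 1] is s = 1.)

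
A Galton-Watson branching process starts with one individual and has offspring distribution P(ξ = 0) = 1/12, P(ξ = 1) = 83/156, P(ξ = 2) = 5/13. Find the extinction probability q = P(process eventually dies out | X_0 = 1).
q = 13/60

The pgf is f(s) = 1/12 + 83/156·s + 5/13·s². The extinction probability q is the smallest fixed point of f in [0, 1]. Setting s = f(s):
  5/13·s² + (83/156 − 1)·s + 1/12 = 0
  5/13·s² − (1/12 + 5/13)·s + 1/12 = 0
which factors as (s − 1)·(5/13·s − 1/12) = 0, giving roots s = 1 and s = (1/12)/(5/13) = 13/60.
Mean offspring μ = 83/156 + 2·5/13 = 203/156 > 1 (supercritical), so q < 1. The extinction probability is the smaller root: q = (1/12)/(5/13) = 13/60.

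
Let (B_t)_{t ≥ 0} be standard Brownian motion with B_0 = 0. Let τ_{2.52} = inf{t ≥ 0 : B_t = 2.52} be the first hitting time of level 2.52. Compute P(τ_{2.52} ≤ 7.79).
P(τ_{2.52} ≤ 7.79) = 2(1 − Φ(2.52/√7.79)) = 2(1 − Φ(0.9029)) ≈ 0.3666

By the reflection principle for standard BM, P(τ_b ≤ t) = 2 · P(B_t ≥ b). Since B_t ~ N(0, t), P(B_t ≥ 2.52) = 1 − Φ(2.52/√t) = 1 − Φ(2.52/√7.79) = 1 − Φ(0.9029) ≈ 0.18329. Doubling: P(τ_{2.52} ≤ 7.79) ≈ 2 · 0.18329 = 0.36658 ≈ 0.3666.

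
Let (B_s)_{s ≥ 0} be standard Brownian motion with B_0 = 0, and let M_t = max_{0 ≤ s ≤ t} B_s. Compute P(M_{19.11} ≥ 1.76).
P(M_{19.11} ≥ 1.76) = 2·P(B_{19.11} ≥ 1.76) = 2(1 − Φ(1.76/√19.11)) ≈ 0.6872

By the reflection principle for Brownian motion, P(M_t ≥ a) = 2 · P(B_t ≥ a) for a ≥ 0. Since B_t ~ N(0, t), P(B_t ≥ 1.76) = 1 − Φ(1.76/√t) = 1 − Φ(1.76/√19.11) = 1 − Φ(0.4026). So
  P(M_{19.11} ≥ 1.76) = 2(1 − Φ(0.4026)) ≈ 0.6872.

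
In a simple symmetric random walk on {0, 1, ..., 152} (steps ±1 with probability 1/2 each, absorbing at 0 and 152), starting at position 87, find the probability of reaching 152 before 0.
P(hit 152 before 0) = 87/152

Let u_k = P(hit 152 before 0 | start at k). Then u_0 = 0, u_152 = 1, and u_k = u_{k-1}/2 + u_{k+1}/2 for 1 ≤ k ≤ 151. This harmonic recurrence is solved by u_k = k/152, giving u_87 = 87/152.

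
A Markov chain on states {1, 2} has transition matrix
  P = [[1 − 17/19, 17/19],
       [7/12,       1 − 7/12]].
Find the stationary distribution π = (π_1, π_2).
π_1 = 133/337, π_2 = 204/337

Solve πP = π with π_1 + π_2 = 1. From πP = π: π_1 · (1 − 17/19) + π_2 · 7/12 = π_1 ⇒ π_2 · 7/12 = π_1 · 17/19 ⇒ π_2/π_1 = (17/19)/(7/12) = 204/133. Together with π_1 + π_2 = 1:
  π_1 = (7/12)/(17/19 + 7/12) = (7/12)/(337/228) = 133/337,
  π_2 = (17/19)/(17/19 + 7/12) = (17/19)/(337/228) = 204/337.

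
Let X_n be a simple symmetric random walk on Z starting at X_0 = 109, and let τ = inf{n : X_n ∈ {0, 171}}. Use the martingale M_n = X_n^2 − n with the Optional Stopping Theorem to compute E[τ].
E[τ] = 6758

M_n = X_n^2 − n is a martingale (since E[X_{n+1}^2 | F_n] = X_n^2 + 1). By OST (τ has finite mean in a bounded region), E[M_τ] = E[M_0] = X_0^2 − 0 = 109^2 = 11881. Also E[M_τ] = E[X_τ^2] − E[τ]. The walk exits at 0 or 171, with P(hit 171 first) = 109/171, so E[X_τ^2] = 171^2 · 109/171 + 0 = 18639. Thus E[τ] = E[X_τ^2] − E[M_τ] = 18639 − 11881 = 6758 = 109(171 − 109) = 6758.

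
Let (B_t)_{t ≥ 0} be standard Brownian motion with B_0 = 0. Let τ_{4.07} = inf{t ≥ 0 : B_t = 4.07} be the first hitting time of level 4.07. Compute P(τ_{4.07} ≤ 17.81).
P(τ_{4.07} ≤ 17.81) = 2(1 − Φ(4.07/√17.81)) = 2(1 − Φ(0.9644)) ≈ 0.3348

By the reflection principle for standard BM, P(τ_b ≤ t) = 2 · P(B_t ≥ b). Since B_t ~ N(0, t), P(B_t ≥ 4.07) = 1 − Φ(4.07/√t) = 1 − Φ(4.07/√17.81) = 1 − Φ(0.9644) ≈ 0.16742. Doubling: P(τ_{4.07} ≤ 17.81) ≈ 2 · 0.16742 = 0.33484 ≈ 0.3348.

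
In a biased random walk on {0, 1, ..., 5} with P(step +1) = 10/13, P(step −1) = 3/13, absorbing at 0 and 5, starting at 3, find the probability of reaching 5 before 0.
P(hit 5 before 0) = (1 − (3/10)^3) / (1 − (3/10)^5) = 13900/14251

Let u_k denote P(reach 5 before 0 | start at k). Boundary: u_0 = 0, u_5 = 1. Recurrence: u_k = 10/13·u_{k+1} + 3/13·u_{k-1} for 1 ≤ k ≤ 4. Try u_k = A + B·r^k with r = q/p = (3/13)/(10/13) = 3/10. Substitution satisfies the recurrence; boundary conditions give:
  u_k = (1 − r^k) / (1 − r^N) = (1 − (3/10)^3) / (1 − (3/10)^5) = 13900/14251.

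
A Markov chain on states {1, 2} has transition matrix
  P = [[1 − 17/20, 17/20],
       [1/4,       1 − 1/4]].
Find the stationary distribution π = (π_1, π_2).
π_1 = 5/22, π_2 = 17/22

Solve πP = π with π_1 + π_2 = 1. From πP = π: π_1 · (1 − 17/20) + π_2 · 1/4 = π_1 ⇒ π_2 · 1/4 = π_1 · 17/20 ⇒ π_2/π_1 = (17/20)/(1/4) = 17/5. Together with π_1 + π_2 = 1:
  π_1 = (1/4)/(17/20 + 1/4) = (1/4)/(11/10) = 5/22,
  π_2 = (17/20)/(17/20 + 1/4) = (17/20)/(11/10) = 17/22.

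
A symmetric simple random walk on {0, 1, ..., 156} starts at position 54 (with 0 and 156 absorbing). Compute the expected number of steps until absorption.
E[τ | X_0 = 54] = 5508

Let v_k = E[τ | X_0 = k]. Boundary: v_0 = v_156 = 0. Recurrence: v_k = 1 + (v_{k-1} + v_{k+1})/2 for 1 ≤ k ≤ 155. The particular solution to v_k − (v_{k-1} + v_{k+1})/2 = 1 is v_k = −k^2. Adding homogeneous solution A + B k and matching boundaries gives v_k = k (156 − k). Substituting k = 54: v_54 = 54 · 102 = 5508.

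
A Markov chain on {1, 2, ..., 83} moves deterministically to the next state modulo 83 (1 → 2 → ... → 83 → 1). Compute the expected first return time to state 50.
E[T_50 | X_0 = 50] = 83

The chain cycles deterministically, so starting at state 50 it returns in exactly 83 steps. Equivalently, the stationary distribution is uniform π_j = 1/83 for every state j, so by Kac's formula E[T_50] = 1/π_50 = 83.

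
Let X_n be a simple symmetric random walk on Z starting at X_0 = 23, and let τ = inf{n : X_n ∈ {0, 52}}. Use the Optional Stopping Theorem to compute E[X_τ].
E[X_τ] = 23

X_n is a martingale and τ is a bounded-mean stopping time (indeed τ is finite a.s. with bounded expectation since the walk is in a bounded region). By the OST, E[X_τ] = E[X_0] = 23. Equivalently: E[X_τ] = 52 · P(hit 52 first) + 0 · P(hit 0 first) = 52 · (23/52) = 23.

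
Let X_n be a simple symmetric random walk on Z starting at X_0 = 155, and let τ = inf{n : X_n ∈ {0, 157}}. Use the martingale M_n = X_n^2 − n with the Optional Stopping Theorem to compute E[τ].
E[τ] = 310

M_n = X_n^2 − n is a martingale (since E[X_{n+1}^2 | F_n] = X_n^2 + 1). By OST (τ has finite mean in a bounded region), E[M_τ] = E[M_0] = X_0^2 − 0 = 155^2 = 24025. Also E[M_τ] = E[X_τ^2] − E[τ]. The walk exits at 0 or 157, with P(hit 157 first) = 155/157, so E[X_τ^2] = 157^2 · 155/157 + 0 = 24335. Thus E[τ] = E[X_τ^2] − E[M_τ] = 24335 − 24025 = 310 = 155(157 − 155) = 310.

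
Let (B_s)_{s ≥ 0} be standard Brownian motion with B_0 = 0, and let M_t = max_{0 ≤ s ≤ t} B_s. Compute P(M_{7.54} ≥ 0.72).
P(M_{7.54} ≥ 0.72) = 2·P(B_{7.54} ≥ 0.72) = 2(1 − Φ(0.72/√7.54)) ≈ 0.7932

By the reflection principle for Brownian motion, P(M_t ≥ a) = 2 · P(B_t ≥ a) for a ≥ 0. Since B_t ~ N(0, t), P(B_t ≥ 0.72) = 1 − Φ(0.72/√t) = 1 − Φ(0.72/√7.54) = 1 − Φ(0.2622). So
  P(M_{7.54} ≥ 0.72) = 2(1 − Φ(0.2622)) ≈ 0.7932.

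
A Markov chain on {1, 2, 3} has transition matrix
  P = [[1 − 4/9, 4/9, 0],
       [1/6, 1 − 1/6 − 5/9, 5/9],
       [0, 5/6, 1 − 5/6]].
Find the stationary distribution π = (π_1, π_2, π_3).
π = (9/49, 24/49, 16/49)

This is a birth-death chain on three states, which satisfies detailed balance: π_1 · P_{12} = π_2 · P_{21} and π_2 · P_{23} = π_3 · P_{32}.
From π_1 · 4/9 = π_2 · 1/6: π_2/π_1 = (4/9)/(1/6) = 8/3.
From π_2 · 5/9 = π_3 · 5/6: π_3/π_2 = (5/9)/(5/6) = 2/3.
Take π_1 proportional to 1; then unnormalized π = (1, 8/3, 16/9). Normalize by dividing by the sum 49/9:
  π = (9/49, 24/49, 16/49).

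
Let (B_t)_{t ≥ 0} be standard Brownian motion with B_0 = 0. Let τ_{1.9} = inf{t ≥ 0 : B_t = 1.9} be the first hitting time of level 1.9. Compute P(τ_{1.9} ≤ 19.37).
P(τ_{1.9} ≤ 19.37) = 2(1 − Φ(1.9/√19.37)) = 2(1 − Φ(0.4317)) ≈ 0.6660

By the reflection principle for standard BM, P(τ_b ≤ t) = 2 · P(B_t ≥ b). Since B_t ~ N(0, t), P(B_t ≥ 1.9) = 1 − Φ(1.9/√t) = 1 − Φ(1.9/√19.37) = 1 − Φ(0.4317) ≈ 0.33298. Doubling: P(τ_{1.9} ≤ 19.37) ≈ 2 · 0.33298 = 0.66596 ≈ 0.6660.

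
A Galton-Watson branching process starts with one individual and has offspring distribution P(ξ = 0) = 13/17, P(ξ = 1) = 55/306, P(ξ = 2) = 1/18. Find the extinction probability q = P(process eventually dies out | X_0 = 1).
q = 1

Mean offspring μ = 0·13/17 + 1·55/306 + 2·1/18 = 89/306 ≤ 1. For μ ≤ 1 with offspring not concentrated at 1, the Galton-Watson process goes extinct almost surely, so q = 1.
(Algebraic check: The pgf is f(s) = 13/17 + 55/306·s + 1/18·s². The extinction probability q is the smallest fixed point of f in [0, 1]. Setting s = f(s):
  1/18·s² + (55/306 − 1)·s + 13/17 = 0
  1/18·s² − (13/17 + 1/18)·s + 13/17 = 0
which factors as (s − 1)·(1/18·s − 13/17) = 0, giving roots s = 1 and s = (13/17)/(1/18) = 234/17. Since 234/17 ≥ 1, the smallest root in [0, 1] is s = 1.)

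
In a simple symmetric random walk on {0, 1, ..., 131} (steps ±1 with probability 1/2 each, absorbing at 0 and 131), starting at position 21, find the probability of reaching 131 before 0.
P(hit 131 before 0) = 21/131

Let u_k = P(hit 131 before 0 | start at k). Then u_0 = 0, u_131 = 1, and u_k = u_{k-1}/2 + u_{k+1}/2 for 1 ≤ k ≤ 130. This harmonic recurrence is solved by u_k = k/131, giving u_21 = 21/131.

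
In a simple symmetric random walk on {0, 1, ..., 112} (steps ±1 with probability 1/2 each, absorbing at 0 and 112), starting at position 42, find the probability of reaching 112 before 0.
P(hit 112 before 0) = 42/112 = 3/8

Let u_k = P(hit 112 before 0 | start at k). Then u_0 = 0, u_112 = 1, and u_k = u_{k-1}/2 + u_{k+1}/2 for 1 ≤ k ≤ 111. This harmonic recurrence is solved by u_k = k/112, giving u_42 = 42/112 = 3/8.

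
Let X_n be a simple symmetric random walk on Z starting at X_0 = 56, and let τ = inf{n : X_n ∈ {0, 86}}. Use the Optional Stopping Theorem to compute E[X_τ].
E[X_τ] = 56

X_n is a martingale and τ is a bounded-mean stopping time (indeed τ is finite a.s. with bounded expectation since the walk is in a bounded region). By the OST, E[X_τ] = E[X_0] = 56. Equivalently: E[X_τ] = 86 · P(hit 86 first) + 0 · P(hit 0 first) = 86 · (56/86) = 56.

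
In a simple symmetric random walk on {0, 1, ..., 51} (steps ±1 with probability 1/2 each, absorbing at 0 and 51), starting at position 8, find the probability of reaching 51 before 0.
P(hit 51 before 0) = 8/51

Let u_k = P(hit 51 before 0 | start at k). Then u_0 = 0, u_51 = 1, and u_k = u_{k-1}/2 + u_{k+1}/2 for 1 ≤ k ≤ 50. This harmonic recurrence is solved by u_k = k/51, giving u_8 = 8/51.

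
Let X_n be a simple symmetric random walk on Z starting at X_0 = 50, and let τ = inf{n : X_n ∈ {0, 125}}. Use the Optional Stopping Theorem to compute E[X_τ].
E[X_τ] = 50

X_n is a martingale and τ is a bounded-mean stopping time (indeed τ is finite a.s. with bounded expectation since the walk is in a bounded region). By the OST, E[X_τ] = E[X_0] = 50. Equivalently: E[X_τ] = 125 · P(hit 125 first) + 0 · P(hit 0 first) = 125 · (50/125) = 50.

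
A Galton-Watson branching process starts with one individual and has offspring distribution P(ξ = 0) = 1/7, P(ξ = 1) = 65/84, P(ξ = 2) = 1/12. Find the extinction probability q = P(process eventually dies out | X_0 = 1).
q = 1

Mean offspring μ = 0·1/7 + 1·65/84 + 2·1/12 = 79/84 ≤ 1. For μ ≤ 1 with offspring not concentrated at 1, the Galton-Watson process goes extinct almost surely, so q = 1.
(Algebraic check: The pgf is f(s) = 1/7 + 65/84·s + 1/12·s². The extinction probability q is the smallest fixed point of f in [0, 1]. Setting s = f(s):
  1/12·s² + (65/84 − 1)·s + 1/7 = 0
  1/12·s² − (1/7 + 1/12)·s + 1/7 = 0
which factors as (s − 1)·(1/12·s − 1/7) = 0, giving roots s = 1 and s = (1/7)/(1/12) = 12/7. Since 12/7 ≥ 1, the smallest root in [0, 1] is s = 1.)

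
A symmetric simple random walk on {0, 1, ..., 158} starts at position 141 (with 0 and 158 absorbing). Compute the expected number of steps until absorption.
E[τ | X_0 = 141] = 2397

Let v_k = E[τ | X_0 = k]. Boundary: v_0 = v_158 = 0. Recurrence: v_k = 1 + (v_{k-1} + v_{k+1})/2 for 1 ≤ k ≤ 157. The particular solution to v_k − (v_{k-1} + v_{k+1})/2 = 1 is v_k = −k^2. Adding homogeneous solution A + B k and matching boundaries gives v_k = k (158 − k). Substituting k = 141: v_141 = 141 · 17 = 2397.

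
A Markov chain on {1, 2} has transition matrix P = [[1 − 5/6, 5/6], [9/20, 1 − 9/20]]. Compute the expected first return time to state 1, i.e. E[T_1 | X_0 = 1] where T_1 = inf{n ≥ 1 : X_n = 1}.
E[T_1 | X_0 = 1] = 1/π_1 = 77/27

For an irreducible recurrent Markov chain with stationary distribution π, E[T_i | X_0 = i] = 1/π_i (Kac's formula). Here π_1 = (9/20)/(5/6 + 9/20) = (9/20)/(77/60) = 27/77, so E[T_1 | X_0 = 1] = 1/π_1 = (5/6 + 9/20)/(9/20) = (77/60)/(9/20) = 77/27.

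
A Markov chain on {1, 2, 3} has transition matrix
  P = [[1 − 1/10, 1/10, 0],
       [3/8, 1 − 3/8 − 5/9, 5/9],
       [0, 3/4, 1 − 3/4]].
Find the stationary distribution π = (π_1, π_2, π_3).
π = (405/593, 108/593, 80/593)

This is a birth-death chain on three states, which satisfies detailed balance: π_1 · P_{12} = π_2 · P_{21} and π_2 · P_{23} = π_3 · P_{32}.
From π_1 · 1/10 = π_2 · 3/8: π_2/π_1 = (1/10)/(3/8) = 4/15.
From π_2 · 5/9 = π_3 · 3/4: π_3/π_2 = (5/9)/(3/4) = 20/27.
Take π_1 proportional to 1; then unnormalized π = (1, 4/15, 16/81). Normalize by dividing by the sum 593/405:
  π = (405/593, 108/593, 80/593).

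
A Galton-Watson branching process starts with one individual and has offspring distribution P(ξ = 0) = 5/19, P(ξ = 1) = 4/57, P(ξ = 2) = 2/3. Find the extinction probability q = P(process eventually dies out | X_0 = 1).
q = 15/38

The pgf is f(s) = 5/19 + 4/57·s + 2/3·s². The extinction probability q is the smallest fixed point of f in [0, 1]. Setting s = f(s):
  2/3·s² + (4/57 − 1)·s + 5/19 = 0
  2/3·s² − (5/19 + 2/3)·s + 5/19 = 0
which factors as (s − 1)·(2/3·s − 5/19) = 0, giving roots s = 1 and s = (5/19)/(2/3) = 15/38.
Mean offspring μ = 4/57 + 2·2/3 = 80/57 > 1 (supercritical), so q < 1. The extinction probability is the smaller root: q = (5/19)/(2/3) = 15/38.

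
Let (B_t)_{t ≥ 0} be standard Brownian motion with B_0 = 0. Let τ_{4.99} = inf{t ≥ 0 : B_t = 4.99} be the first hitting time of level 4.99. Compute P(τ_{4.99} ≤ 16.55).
P(τ_{4.99} ≤ 16.55) = 2(1 − Φ(4.99/√16.55)) = 2(1 − Φ(1.2266)) ≈ 0.2200

By the reflection principle for standard BM, P(τ_b ≤ t) = 2 · P(B_t ≥ b). Since B_t ~ N(0, t), P(B_t ≥ 4.99) = 1 − Φ(4.99/√t) = 1 − Φ(4.99/√16.55) = 1 − Φ(1.2266) ≈ 0.10999. Doubling: P(τ_{4.99} ≤ 16.55) ≈ 2 · 0.10999 = 0.21998 ≈ 0.2200.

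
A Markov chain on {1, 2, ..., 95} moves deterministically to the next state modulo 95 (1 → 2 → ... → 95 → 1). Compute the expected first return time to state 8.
E[T_8 | X_0 = 8] = 95

The chain cycles deterministically, so starting at state 8 it returns in exactly 95 steps. Equivalently, the stationary distribution is uniform π_j = 1/95 for every state j, so by Kac's formula E[T_8] = 1/π_8 = 95.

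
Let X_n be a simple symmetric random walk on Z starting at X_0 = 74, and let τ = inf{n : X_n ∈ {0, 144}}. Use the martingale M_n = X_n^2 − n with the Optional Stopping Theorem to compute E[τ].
E[τ] = 5180

M_n = X_n^2 − n is a martingale (since E[X_{n+1}^2 | F_n] = X_n^2 + 1). By OST (τ has finite mean in a bounded region), E[M_τ] = E[M_0] = X_0^2 − 0 = 74^2 = 5476. Also E[M_τ] = E[X_τ^2] − E[τ]. The walk exits at 0 or 144, with P(hit 144 first) = 74/144, so E[X_τ^2] = 144^2 · 74/144 + 0 = 10656. Thus E[τ] = E[X_τ^2] − E[M_τ] = 10656 − 5476 = 5180 = 74(144 − 74) = 5180.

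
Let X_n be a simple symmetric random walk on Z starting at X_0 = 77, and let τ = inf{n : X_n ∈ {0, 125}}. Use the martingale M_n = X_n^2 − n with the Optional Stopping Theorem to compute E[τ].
E[τ] = 3696

M_n = X_n^2 − n is a martingale (since E[X_{n+1}^2 | F_n] = X_n^2 + 1). By OST (τ has finite mean in a bounded region), E[M_τ] = E[M_0] = X_0^2 − 0 = 77^2 = 5929. Also E[M_τ] = E[X_τ^2] − E[τ]. The walk exits at 0 or 125, with P(hit 125 first) = 77/125, so E[X_τ^2] = 125^2 · 77/125 + 0 = 9625. Thus E[τ] = E[X_τ^2] − E[M_τ] = 9625 − 5929 = 3696 = 77(125 − 77) = 3696.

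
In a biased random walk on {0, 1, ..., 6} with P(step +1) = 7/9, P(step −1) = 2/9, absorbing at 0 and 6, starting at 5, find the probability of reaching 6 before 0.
P(hit 6 before 0) = (1 − (2/7)^5) / (1 − (2/7)^6) = 23485/23517

Let u_k denote P(reach 6 before 0 | start at k). Boundary: u_0 = 0, u_6 = 1. Recurrence: u_k = 7/9·u_{k+1} + 2/9·u_{k-1} for 1 ≤ k ≤ 5. Try u_k = A + B·r^k with r = q/p = (2/9)/(7/9) = 2/7. Substitution satisfies the recurrence; boundary conditions give:
  u_k = (1 − r^k) / (1 − r^N) = (1 − (2/7)^5) / (1 − (2/7)^6) = 23485/23517.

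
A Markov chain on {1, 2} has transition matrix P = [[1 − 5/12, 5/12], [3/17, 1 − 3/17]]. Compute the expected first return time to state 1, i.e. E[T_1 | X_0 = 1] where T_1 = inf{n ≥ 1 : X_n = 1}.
E[T_1 | X_0 = 1] = 1/π_1 = 121/36

For an irreducible recurrent Markov chain with stationary distribution π, E[T_i | X_0 = i] = 1/π_i (Kac's formula). Here π_1 = (3/17)/(5/12 + 3/17) = (3/17)/(121/204) = 36/121, so E[T_1 | X_0 = 1] = 1/π_1 = (5/12 + 3/17)/(3/17) = (121/204)/(3/17) = 121/36.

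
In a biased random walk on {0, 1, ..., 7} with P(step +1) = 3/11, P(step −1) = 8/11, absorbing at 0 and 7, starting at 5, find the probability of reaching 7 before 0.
P(hit 7 before 0) = (1 − (8/3)^5) / (1 − (8/3)^7) = 58545/418993

Let u_k denote P(reach 7 before 0 | start at k). Boundary: u_0 = 0, u_7 = 1. Recurrence: u_k = 3/11·u_{k+1} + 8/11·u_{k-1} for 1 ≤ k ≤ 6. Try u_k = A + B·r^k with r = q/p = (8/11)/(3/11) = 8/3. Substitution satisfies the recurrence; boundary conditions give:
  u_k = (1 − r^k) / (1 − r^N) = (1 − (8/3)^5) / (1 − (8/3)^7) = 58545/418993.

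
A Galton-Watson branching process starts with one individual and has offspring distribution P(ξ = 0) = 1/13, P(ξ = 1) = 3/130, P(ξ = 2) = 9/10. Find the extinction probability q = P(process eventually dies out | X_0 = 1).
q = 10/117

The pgf is f(s) = 1/13 + 3/130·s + 9/10·s². The extinction probability q is the smallest fixed point of f in [0, 1]. Setting s = f(s):
  9/10·s² + (3/130 − 1)·s + 1/13 = 0
  9/10·s² − (1/13 + 9/10)·s + 1/13 = 0
which factors as (s − 1)·(9/10·s − 1/13) = 0, giving roots s = 1 and s = (1/13)/(9/10) = 10/117.
Mean offspring μ = 3/130 + 2·9/10 = 237/130 > 1 (supercritical), so q < 1. The extinction probability is the smaller root: q = (1/13)/(9/10) = 10/117.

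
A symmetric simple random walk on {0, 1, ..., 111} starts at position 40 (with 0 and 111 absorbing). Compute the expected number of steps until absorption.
E[τ | X_0 = 40] = 2840

Let v_k = E[τ | X_0 = k]. Boundary: v_0 = v_111 = 0. Recurrence: v_k = 1 + (v_{k-1} + v_{k+1})/2 for 1 ≤ k ≤ 110. The particular solution to v_k − (v_{k-1} + v_{k+1})/2 = 1 is v_k = −k^2. Adding homogeneous solution A + B k and matching boundaries gives v_k = k (111 − k). Substituting k = 40: v_40 = 40 · 71 = 2840.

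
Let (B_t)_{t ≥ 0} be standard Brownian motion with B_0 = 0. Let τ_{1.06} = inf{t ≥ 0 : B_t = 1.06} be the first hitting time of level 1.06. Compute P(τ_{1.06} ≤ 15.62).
P(τ_{1.06} ≤ 15.62) = 2(1 − Φ(1.06/√15.62)) = 2(1 − Φ(0.2682)) ≈ 0.7885

By the reflection principle for standard BM, P(τ_b ≤ t) = 2 · P(B_t ≥ b). Since B_t ~ N(0, t), P(B_t ≥ 1.06) = 1 − Φ(1.06/√t) = 1 − Φ(1.06/√15.62) = 1 − Φ(0.2682) ≈ 0.39427. Doubling: P(τ_{1.06} ≤ 15.62) ≈ 2 · 0.39427 = 0.78854 ≈ 0.7885.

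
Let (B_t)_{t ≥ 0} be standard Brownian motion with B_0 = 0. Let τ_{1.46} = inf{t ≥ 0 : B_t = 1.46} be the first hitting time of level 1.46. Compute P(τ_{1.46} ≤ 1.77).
P(τ_{1.46} ≤ 1.77) = 2(1 − Φ(1.46/√1.77)) = 2(1 − Φ(1.0974)) ≈ 0.2725

By the reflection principle for standard BM, P(τ_b ≤ t) = 2 · P(B_t ≥ b). Since B_t ~ N(0, t), P(B_t ≥ 1.46) = 1 − Φ(1.46/√t) = 1 − Φ(1.46/√1.77) = 1 − Φ(1.0974) ≈ 0.13623. Doubling: P(τ_{1.46} ≤ 1.77) ≈ 2 · 0.13623 = 0.27246 ≈ 0.2725.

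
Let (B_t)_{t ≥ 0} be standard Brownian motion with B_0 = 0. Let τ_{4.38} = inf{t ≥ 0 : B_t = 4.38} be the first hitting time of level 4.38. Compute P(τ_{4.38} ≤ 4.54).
P(τ_{4.38} ≤ 4.54) = 2(1 − Φ(4.38/√4.54)) = 2(1 − Φ(2.0556)) ≈ 0.0398

By the reflection principle for standard BM, P(τ_b ≤ t) = 2 · P(B_t ≥ b). Since B_t ~ N(0, t), P(B_t ≥ 4.38) = 1 − Φ(4.38/√t) = 1 − Φ(4.38/√4.54) = 1 − Φ(2.0556) ≈ 0.01991. Doubling: P(τ_{4.38} ≤ 4.54) ≈ 2 · 0.01991 = 0.03982 ≈ 0.0398.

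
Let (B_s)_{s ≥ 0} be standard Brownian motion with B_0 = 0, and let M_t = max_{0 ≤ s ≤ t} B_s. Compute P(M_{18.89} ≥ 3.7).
P(M_{18.89} ≥ 3.7) = 2·P(B_{18.89} ≥ 3.7) = 2(1 − Φ(3.7/√18.89)) ≈ 0.3946

By the reflection principle for Brownian motion, P(M_t ≥ a) = 2 · P(B_t ≥ a) for a ≥ 0. Since B_t ~ N(0, t), P(B_t ≥ 3.7) = 1 − Φ(3.7/√t) = 1 − Φ(3.7/√18.89) = 1 − Φ(0.8513). So
  P(M_{18.89} ≥ 3.7) = 2(1 − Φ(0.8513)) ≈ 0.3946.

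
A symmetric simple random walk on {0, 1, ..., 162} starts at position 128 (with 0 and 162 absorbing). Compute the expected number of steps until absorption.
E[τ | X_0 = 128] = 4352

Let v_k = E[τ | X_0 = k]. Boundary: v_0 = v_162 = 0. Recurrence: v_k = 1 + (v_{k-1} + v_{k+1})/2 for 1 ≤ k ≤ 161. The particular solution to v_k − (v_{k-1} + v_{k+1})/2 = 1 is v_k = −k^2. Adding homogeneous solution A + B k and matching boundaries gives v_k = k (162 − k). Substituting k = 128: v_128 = 128 · 34 = 4352.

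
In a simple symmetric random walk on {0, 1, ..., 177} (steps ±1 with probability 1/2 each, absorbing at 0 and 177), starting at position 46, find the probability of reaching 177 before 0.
P(hit 177 before 0) = 46/177

Let u_k = P(hit 177 before 0 | start at k). Then u_0 = 0, u_177 = 1, and u_k = u_{k-1}/2 + u_{k+1}/2 for 1 ≤ k ≤ 176. This harmonic recurrence is solved by u_k = k/177, giving u_46 = 46/177.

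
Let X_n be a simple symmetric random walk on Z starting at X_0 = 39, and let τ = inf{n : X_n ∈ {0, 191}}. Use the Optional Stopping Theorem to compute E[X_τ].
E[X_τ] = 39

X_n is a martingale and τ is a bounded-mean stopping time (indeed τ is finite a.s. with bounded expectation since the walk is in a bounded region). By the OST, E[X_τ] = E[X_0] = 39. Equivalently: E[X_τ] = 191 · P(hit 191 first) + 0 · P(hit 0 first) = 191 · (39/191) = 39.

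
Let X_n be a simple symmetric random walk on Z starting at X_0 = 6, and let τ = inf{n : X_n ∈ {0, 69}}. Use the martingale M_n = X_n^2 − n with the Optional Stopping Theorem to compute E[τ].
E[τ] = 378

M_n = X_n^2 − n is a martingale (since E[X_{n+1}^2 | F_n] = X_n^2 + 1). By OST (τ has finite mean in a bounded region), E[M_τ] = E[M_0] = X_0^2 − 0 = 6^2 = 36. Also E[M_τ] = E[X_τ^2] − E[τ]. The walk exits at 0 or 69, with P(hit 69 first) = 6/69, so E[X_τ^2] = 69^2 · 6/69 + 0 = 414. Thus E[τ] = E[X_τ^2] − E[M_τ] = 414 − 36 = 378 = 6(69 − 6) = 378.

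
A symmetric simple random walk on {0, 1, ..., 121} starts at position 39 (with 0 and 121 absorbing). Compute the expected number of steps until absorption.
E[τ | X_0 = 39] = 3198

Let v_k = E[τ | X_0 = k]. Boundary: v_0 = v_121 = 0. Recurrence: v_k = 1 + (v_{k-1} + v_{k+1})/2 for 1 ≤ k ≤ 120. The particular solution to v_k − (v_{k-1} + v_{k+1})/2 = 1 is v_k = −k^2. Adding homogeneous solution A + B k and matching boundaries gives v_k = k (121 − k). Substituting k = 39: v_39 = 39 · 82 = 3198.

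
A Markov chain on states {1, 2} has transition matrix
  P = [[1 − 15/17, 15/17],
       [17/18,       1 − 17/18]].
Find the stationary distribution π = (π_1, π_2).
π_1 = 289/559, π_2 = 270/559

Solve πP = π with π_1 + π_2 = 1. From πP = π: π_1 · (1 − 15/17) + π_2 · 17/18 = π_1 ⇒ π_2 · 17/18 = π_1 · 15/17 ⇒ π_2/π_1 = (15/17)/(17/18) = 270/289. Together with π_1 + π_2 = 1:
  π_1 = (17/18)/(15/17 + 17/18) = (17/18)/(559/306) = 289/559,
  π_2 = (15/17)/(15/17 + 17/18) = (15/17)/(559/306) = 270/559.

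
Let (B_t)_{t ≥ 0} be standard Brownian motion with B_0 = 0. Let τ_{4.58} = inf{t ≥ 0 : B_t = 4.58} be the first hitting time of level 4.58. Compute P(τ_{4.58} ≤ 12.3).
P(τ_{4.58} ≤ 12.3) = 2(1 − Φ(4.58/√12.3)) = 2(1 − Φ(1.3059)) ≈ 0.1916

By the reflection principle for standard BM, P(τ_b ≤ t) = 2 · P(B_t ≥ b). Since B_t ~ N(0, t), P(B_t ≥ 4.58) = 1 − Φ(4.58/√t) = 1 − Φ(4.58/√12.3) = 1 − Φ(1.3059) ≈ 0.09579. Doubling: P(τ_{4.58} ≤ 12.3) ≈ 2 · 0.09579 = 0.19158 ≈ 0.1916.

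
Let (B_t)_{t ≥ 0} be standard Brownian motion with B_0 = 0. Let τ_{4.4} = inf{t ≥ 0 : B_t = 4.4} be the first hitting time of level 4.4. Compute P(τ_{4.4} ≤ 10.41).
P(τ_{4.4} ≤ 10.41) = 2(1 − Φ(4.4/√10.41)) = 2(1 − Φ(1.3637)) ≈ 0.1727

By the reflection principle for standard BM, P(τ_b ≤ t) = 2 · P(B_t ≥ b). Since B_t ~ N(0, t), P(B_t ≥ 4.4) = 1 − Φ(4.4/√t) = 1 − Φ(4.4/√10.41) = 1 − Φ(1.3637) ≈ 0.08633. Doubling: P(τ_{4.4} ≤ 10.41) ≈ 2 · 0.08633 = 0.17266 ≈ 0.1727.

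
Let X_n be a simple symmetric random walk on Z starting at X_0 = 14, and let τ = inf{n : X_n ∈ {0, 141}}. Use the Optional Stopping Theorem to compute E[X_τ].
E[X_τ] = 14

X_n is a martingale and τ is a bounded-mean stopping time (indeed τ is finite a.s. with bounded expectation since the walk is in a bounded region). By the OST, E[X_τ] = E[X_0] = 14. Equivalently: E[X_τ] = 141 · P(hit 141 first) + 0 · P(hit 0 first) = 141 · (14/141) = 14.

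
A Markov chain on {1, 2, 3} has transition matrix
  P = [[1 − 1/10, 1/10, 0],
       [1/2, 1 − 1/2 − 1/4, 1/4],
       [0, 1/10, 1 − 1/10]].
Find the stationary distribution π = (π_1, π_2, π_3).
π = (10/17, 2/17, 5/17)

This is a birth-death chain on three states, which satisfies detailed balance: π_1 · P_{12} = π_2 · P_{21} and π_2 · P_{23} = π_3 · P_{32}.
From π_1 · 1/10 = π_2 · 1/2: π_2/π_1 = (1/10)/(1/2) = 1/5.
From π_2 · 1/4 = π_3 · 1/10: π_3/π_2 = (1/4)/(1/10) = 5/2.
Take π_1 proportional to 1; then unnormalized π = (1, 1/5, 1/2). Normalize by dividing by the sum 17/10:
  π = (10/17, 2/17, 5/17).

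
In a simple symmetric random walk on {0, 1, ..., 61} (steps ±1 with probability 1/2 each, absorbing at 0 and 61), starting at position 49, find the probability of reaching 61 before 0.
P(hit 61 before 0) = 49/61

Let u_k = P(hit 61 before 0 | start at k). Then u_0 = 0, u_61 = 1, and u_k = u_{k-1}/2 + u_{k+1}/2 for 1 ≤ k ≤ 60. This harmonic recurrence is solved by u_k = k/61, giving u_49 = 49/61.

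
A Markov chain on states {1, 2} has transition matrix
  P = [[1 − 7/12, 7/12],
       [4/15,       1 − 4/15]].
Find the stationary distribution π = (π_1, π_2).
π_1 = 16/51, π_2 = 35/51

Solve πP = π with π_1 + π_2 = 1. From πP = π: π_1 · (1 − 7/12) + π_2 · 4/15 = π_1 ⇒ π_2 · 4/15 = π_1 · 7/12 ⇒ π_2/π_1 = (7/12)/(4/15) = 35/16. Together with π_1 + π_2 = 1:
  π_1 = (4/15)/(7/12 + 4/15) = (4/15)/(17/20) = 16/51,
  π_2 = (7/12)/(7/12 + 4/15) = (7/12)/(17/20) = 35/51.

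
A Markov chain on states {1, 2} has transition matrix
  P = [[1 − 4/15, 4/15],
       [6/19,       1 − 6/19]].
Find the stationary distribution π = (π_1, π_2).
π_1 = 45/83, π_2 = 38/83

Solve πP = π with π_1 + π_2 = 1. From πP = π: π_1 · (1 − 4/15) + π_2 · 6/19 = π_1 ⇒ π_2 · 6/19 = π_1 · 4/15 ⇒ π_2/π_1 = (4/15)/(6/19) = 38/45. Together with π_1 + π_2 = 1:
  π_1 = (6/19)/(4/15 + 6/19) = (6/19)/(166/285) = 45/83,
  π_2 = (4/15)/(4/15 + 6/19) = (4/15)/(166/285) = 38/83.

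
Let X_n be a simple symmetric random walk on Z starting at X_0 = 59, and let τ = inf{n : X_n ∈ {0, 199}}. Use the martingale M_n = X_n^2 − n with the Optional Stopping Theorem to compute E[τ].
E[τ] = 8260

M_n = X_n^2 − n is a martingale (since E[X_{n+1}^2 | F_n] = X_n^2 + 1). By OST (τ has finite mean in a bounded region), E[M_τ] = E[M_0] = X_0^2 − 0 = 59^2 = 3481. Also E[M_τ] = E[X_τ^2] − E[τ]. The walk exits at 0 or 199, with P(hit 199 first) = 59/199, so E[X_τ^2] = 199^2 · 59/199 + 0 = 11741. Thus E[τ] = E[X_τ^2] − E[M_τ] = 11741 − 3481 = 8260 = 59(199 − 59) = 8260.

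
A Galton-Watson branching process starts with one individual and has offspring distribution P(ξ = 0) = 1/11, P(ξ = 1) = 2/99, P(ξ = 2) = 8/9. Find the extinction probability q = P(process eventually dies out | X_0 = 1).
q = 9/88

The pgf is f(s) = 1/11 + 2/99·s + 8/9·s². The extinction probability q is the smallest fixed point of f in [0, 1]. Setting s = f(s):
  8/9·s² + (2/99 − 1)·s + 1/11 = 0
  8/9·s² − (1/11 + 8/9)·s + 1/11 = 0
which factors as (s − 1)·(8/9·s − 1/11) = 0, giving roots s = 1 and s = (1/11)/(8/9) = 9/88.
Mean offspring μ = 2/99 + 2·8/9 = 178/99 > 1 (supercritical), so q < 1. The extinction probability is the smaller root: q = (1/11)/(8/9) = 9/88.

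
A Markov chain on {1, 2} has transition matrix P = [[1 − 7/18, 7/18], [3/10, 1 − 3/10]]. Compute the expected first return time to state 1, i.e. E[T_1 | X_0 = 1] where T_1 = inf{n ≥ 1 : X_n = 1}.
E[T_1 | X_0 = 1] = 1/π_1 = 62/27

For an irreducible recurrent Markov chain with stationary distribution π, E[T_i | X_0 = i] = 1/π_i (Kac's formula). Here π_1 = (3/10)/(7/18 + 3/10) = (3/10)/(31/45) = 27/62, so E[T_1 | X_0 = 1] = 1/π_1 = (7/18 + 3/10)/(3/10) = (31/45)/(3/10) = 62/27.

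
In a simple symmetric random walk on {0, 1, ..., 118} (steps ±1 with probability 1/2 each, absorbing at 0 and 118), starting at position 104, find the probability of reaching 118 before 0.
P(hit 118 before 0) = 104/118 = 52/59

Let u_k = P(hit 118 before 0 | start at k). Then u_0 = 0, u_118 = 1, and u_k = u_{k-1}/2 + u_{k+1}/2 for 1 ≤ k ≤ 117. This harmonic recurrence is solved by u_k = k/118, giving u_104 = 104/118 = 52/59.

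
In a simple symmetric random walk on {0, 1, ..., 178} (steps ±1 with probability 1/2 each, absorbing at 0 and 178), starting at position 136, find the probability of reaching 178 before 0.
P(hit 178 before 0) = 136/178 = 68/89

Let u_k = P(hit 178 before 0 | start at k). Then u_0 = 0, u_178 = 1, and u_k = u_{k-1}/2 + u_{k+1}/2 for 1 ≤ k ≤ 177. This harmonic recurrence is solved by u_k = k/178, giving u_136 = 136/178 = 68/89.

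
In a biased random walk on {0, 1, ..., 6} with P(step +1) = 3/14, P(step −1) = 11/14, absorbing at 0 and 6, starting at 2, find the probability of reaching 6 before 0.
P(hit 6 before 0) = (1 − (11/3)^2) / (1 − (11/3)^6) = 81/15811

Let u_k denote P(reach 6 before 0 | start at k). Boundary: u_0 = 0, u_6 = 1. Recurrence: u_k = 3/14·u_{k+1} + 11/14·u_{k-1} for 1 ≤ k ≤ 5. Try u_k = A + B·r^k with r = q/p = (11/14)/(3/14) = 11/3. Substitution satisfies the recurrence; boundary conditions give:
  u_k = (1 − r^k) / (1 − r^N) = (1 − (11/3)^2) / (1 − (11/3)^6) = 81/15811.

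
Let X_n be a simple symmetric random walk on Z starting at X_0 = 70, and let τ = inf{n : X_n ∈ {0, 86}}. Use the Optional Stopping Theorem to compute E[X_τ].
E[X_τ] = 70

X_n is a martingale and τ is a bounded-mean stopping time (indeed τ is finite a.s. with bounded expectation since the walk is in a bounded region). By the OST, E[X_τ] = E[X_0] = 70. Equivalently: E[X_τ] = 86 · P(hit 86 first) + 0 · P(hit 0 first) = 86 · (70/86) = 70.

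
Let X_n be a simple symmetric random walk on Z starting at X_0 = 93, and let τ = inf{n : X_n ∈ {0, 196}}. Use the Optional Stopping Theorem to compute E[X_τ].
E[X_τ] = 93

X_n is a martingale and τ is a bounded-mean stopping time (indeed τ is finite a.s. with bounded expectation since the walk is in a bounded region). By the OST, E[X_τ] = E[X_0] = 93. Equivalently: E[X_τ] = 196 · P(hit 196 first) + 0 · P(hit 0 first) = 196 · (93/196) = 93.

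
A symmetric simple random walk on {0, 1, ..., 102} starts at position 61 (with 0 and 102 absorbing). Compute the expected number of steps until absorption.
E[τ | X_0 = 61] = 2501

Let v_k = E[τ | X_0 = k]. Boundary: v_0 = v_102 = 0. Recurrence: v_k = 1 + (v_{k-1} + v_{k+1})/2 for 1 ≤ k ≤ 101. The particular solution to v_k − (v_{k-1} + v_{k+1})/2 = 1 is v_k = −k^2. Adding homogeneous solution A + B k and matching boundaries gives v_k = k (102 − k). Substituting k = 61: v_61 = 61 · 41 = 2501.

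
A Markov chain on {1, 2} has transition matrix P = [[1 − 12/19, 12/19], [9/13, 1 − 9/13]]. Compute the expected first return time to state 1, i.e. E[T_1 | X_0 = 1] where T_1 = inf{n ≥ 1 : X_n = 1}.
E[T_1 | X_0 = 1] = 1/π_1 = 109/57

For an irreducible recurrent Markov chain with stationary distribution π, E[T_i | X_0 = i] = 1/π_i (Kac's formula). Here π_1 = (9/13)/(12/19 + 9/13) = (9/13)/(327/247) = 57/109, so E[T_1 | X_0 = 1] = 1/π_1 = (12/19 + 9/13)/(9/13) = (327/247)/(9/13) = 109/57.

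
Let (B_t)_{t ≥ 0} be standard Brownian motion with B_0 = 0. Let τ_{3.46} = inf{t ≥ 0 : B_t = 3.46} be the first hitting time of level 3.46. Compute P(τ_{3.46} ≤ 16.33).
P(τ_{3.46} ≤ 16.33) = 2(1 − Φ(3.46/√16.33)) = 2(1 − Φ(0.8562)) ≈ 0.3919

By the reflection principle for standard BM, P(τ_b ≤ t) = 2 · P(B_t ≥ b). Since B_t ~ N(0, t), P(B_t ≥ 3.46) = 1 − Φ(3.46/√t) = 1 − Φ(3.46/√16.33) = 1 − Φ(0.8562) ≈ 0.19594. Doubling: P(τ_{3.46} ≤ 16.33) ≈ 2 · 0.19594 = 0.39188 ≈ 0.3919.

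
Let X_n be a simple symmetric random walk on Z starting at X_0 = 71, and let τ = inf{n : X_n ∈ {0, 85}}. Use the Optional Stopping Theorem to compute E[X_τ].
E[X_τ] = 71

X_n is a martingale and τ is a bounded-mean stopping time (indeed τ is finite a.s. with bounded expectation since the walk is in a bounded region). By the OST, E[X_τ] = E[X_0] = 71. Equivalently: E[X_τ] = 85 · P(hit 85 first) + 0 · P(hit 0 first) = 85 · (71/85) = 71.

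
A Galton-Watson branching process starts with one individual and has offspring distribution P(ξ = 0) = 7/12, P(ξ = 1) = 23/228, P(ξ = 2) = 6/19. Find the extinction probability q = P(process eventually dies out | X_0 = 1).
q = 1

Mean offspring μ = 0·7/12 + 1·23/228 + 2·6/19 = 167/228 ≤ 1. For μ ≤ 1 with offspring not concentrated at 1, the Galton-Watson process goes extinct almost surely, so q = 1.
(Algebraic check: The pgf is f(s) = 7/12 + 23/228·s + 6/19·s². The extinction probability q is the smallest fixed point of f in [0, 1]. Setting s = f(s):
  6/19·s² + (23/228 − 1)·s + 7/12 = 0
  6/19·s² − (7/12 + 6/19)·s + 7/12 = 0
which factors as (s − 1)·(6/19·s − 7/12) = 0, giving roots s = 1 and s = (7/12)/(6/19) = 133/72. Since 133/72 ≥ 1, the smallest root in [0, 1] is s = 1.)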